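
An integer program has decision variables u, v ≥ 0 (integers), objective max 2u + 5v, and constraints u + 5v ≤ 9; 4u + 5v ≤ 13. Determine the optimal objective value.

9

(u,v)=(2,1): 1·2+5·1=7≤9, 4·2+5·1=13≤13, objective 9.
(u,v)=(1,1): 1·1+5·1=6≤9, 4·1+5·1=9≤13, objective 7.
(u,v)=(3,0): 1·3+5·0=3≤9, 4·3+5·0=12≤13, objective 6.
No feasible integer point exceeds 9.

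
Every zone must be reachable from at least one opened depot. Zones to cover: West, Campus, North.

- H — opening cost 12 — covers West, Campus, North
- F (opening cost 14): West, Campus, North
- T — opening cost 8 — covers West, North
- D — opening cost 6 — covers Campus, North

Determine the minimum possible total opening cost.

The greedy cost-per-new-zone heuristic would pick D and T for 14, but a cheaper cover exists.
H alone covers West, Campus, North — every zone.
Total opening cost: 12.
No cover costs less than 12.

12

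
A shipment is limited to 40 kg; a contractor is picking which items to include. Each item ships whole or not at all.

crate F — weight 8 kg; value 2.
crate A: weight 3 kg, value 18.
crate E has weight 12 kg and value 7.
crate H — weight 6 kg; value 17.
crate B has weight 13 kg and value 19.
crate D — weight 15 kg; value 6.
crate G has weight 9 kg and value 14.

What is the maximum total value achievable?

Allowing fractional choices, the relaxed optimum would be about 73.2, but items are indivisible.
crate F + crate A + crate H + crate B + crate G: weight 8 + 3 + 6 + 13 + 9 = 39 ≤ 40, value 2 + 18 + 17 + 19 + 14 = 70.
crate A + crate H + crate B + crate G: weight 3 + 6 + 13 + 9 = 31 ≤ 40, value 18 + 17 + 19 + 14 = 68.
crate A + crate E + crate H + crate B: weight 3 + 12 + 6 + 13 = 34 ≤ 40, value 18 + 7 + 17 + 19 = 61.
Best is crate F, crate A, crate H, crate B, and crate G with total value 70.

70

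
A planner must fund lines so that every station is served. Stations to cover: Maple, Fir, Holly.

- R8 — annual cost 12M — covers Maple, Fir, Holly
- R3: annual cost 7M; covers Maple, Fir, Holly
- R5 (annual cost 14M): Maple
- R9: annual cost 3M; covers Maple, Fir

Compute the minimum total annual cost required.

7

This is an integer covering problem.
The greedy cost-per-new-station heuristic would pick R9 and R3 for 10, but a cheaper cover exists.
R3 alone covers Maple, Fir, Holly — every station.
Total annual cost: 7.
No cover costs less than 7.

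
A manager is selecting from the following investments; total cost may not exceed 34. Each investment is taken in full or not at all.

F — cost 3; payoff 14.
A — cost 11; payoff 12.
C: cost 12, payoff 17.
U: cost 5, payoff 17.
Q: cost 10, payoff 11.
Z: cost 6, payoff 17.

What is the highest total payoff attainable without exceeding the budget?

This is an integer program with binary decision variables.
Allowing fractional choices, the relaxed optimum would be about 73.8, but investments are indivisible.
C + U + Q + Z: cost 12 + 5 + 10 + 6 = 33 ≤ 34, payoff 17 + 17 + 11 + 17 = 62.
F + C + U + Z: cost 3 + 12 + 5 + 6 = 26 ≤ 34, payoff 14 + 17 + 17 + 17 = 65.
A + C + U + Z: cost 11 + 12 + 5 + 6 = 34 ≤ 34, payoff 12 + 17 + 17 + 17 = 63.
Best is F, C, U, and Z with total payoff 65.

65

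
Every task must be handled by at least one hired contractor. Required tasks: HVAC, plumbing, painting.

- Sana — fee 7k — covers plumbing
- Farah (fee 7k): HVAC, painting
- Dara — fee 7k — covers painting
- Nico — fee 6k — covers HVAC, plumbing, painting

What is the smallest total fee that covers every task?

6

Nico alone covers HVAC, plumbing, painting — every task.
Total fee: 6.
No cover costs less than 6.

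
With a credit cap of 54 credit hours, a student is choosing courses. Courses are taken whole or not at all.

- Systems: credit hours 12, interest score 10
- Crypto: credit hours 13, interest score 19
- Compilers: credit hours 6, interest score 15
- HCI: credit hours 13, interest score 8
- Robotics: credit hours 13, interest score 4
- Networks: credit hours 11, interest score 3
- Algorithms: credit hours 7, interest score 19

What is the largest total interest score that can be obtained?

71

Allowing fractional choices, the relaxed optimum would be about 71.9, but courses are indivisible.
Systems + Crypto + Compilers + Robotics + Algorithms: credit hours 12 + 13 + 6 + 13 + 7 = 51 ≤ 54, interest score 10 + 19 + 15 + 4 + 19 = 67.
Systems + Crypto + Compilers + HCI + Algorithms: credit hours 12 + 13 + 6 + 13 + 7 = 51 ≤ 54, interest score 10 + 19 + 15 + 8 + 19 = 71.
Systems + Crypto + Compilers + Networks + Algorithms: credit hours 12 + 13 + 6 + 11 + 7 = 49 ≤ 54, interest score 10 + 19 + 15 + 3 + 19 = 66.
Best is Systems, Crypto, Compilers, HCI, and Algorithms with total interest score 71.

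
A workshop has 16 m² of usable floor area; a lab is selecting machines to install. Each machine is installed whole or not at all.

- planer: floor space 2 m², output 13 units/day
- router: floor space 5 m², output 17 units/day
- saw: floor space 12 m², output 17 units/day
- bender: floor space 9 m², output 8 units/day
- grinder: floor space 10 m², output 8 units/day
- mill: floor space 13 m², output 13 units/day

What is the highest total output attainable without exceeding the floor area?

planer + router: floor space 2 + 5 = 7 ≤ 16, output 13 + 17 = 30.
planer + router + bender: floor space 2 + 5 + 9 = 16 ≤ 16, output 13 + 17 + 8 = 38.
Best is planer, router, and bender with total output 38.

38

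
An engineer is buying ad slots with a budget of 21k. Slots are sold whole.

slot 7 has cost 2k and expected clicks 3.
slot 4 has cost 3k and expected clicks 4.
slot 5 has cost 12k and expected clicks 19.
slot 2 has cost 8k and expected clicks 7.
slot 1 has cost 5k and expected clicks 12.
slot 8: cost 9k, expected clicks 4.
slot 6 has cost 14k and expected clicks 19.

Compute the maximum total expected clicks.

35

slot 4 + slot 5 + slot 1: cost 3 + 12 + 5 = 20 ≤ 21, expected clicks 4 + 19 + 12 = 35.
slot 7 + slot 5 + slot 1: cost 2 + 12 + 5 = 19 ≤ 21, expected clicks 3 + 19 + 12 = 34.
Best is slot 4, slot 5, and slot 1 with total expected clicks 35.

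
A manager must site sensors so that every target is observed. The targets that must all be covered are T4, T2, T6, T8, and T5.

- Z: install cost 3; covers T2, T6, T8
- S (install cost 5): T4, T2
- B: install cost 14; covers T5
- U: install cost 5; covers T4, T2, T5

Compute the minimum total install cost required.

8

Choose Z and U: together they cover T4, T2, T6, T8, T5 — every target.
Total install cost: 3 + 5 = 8.
No cover costs less than 8.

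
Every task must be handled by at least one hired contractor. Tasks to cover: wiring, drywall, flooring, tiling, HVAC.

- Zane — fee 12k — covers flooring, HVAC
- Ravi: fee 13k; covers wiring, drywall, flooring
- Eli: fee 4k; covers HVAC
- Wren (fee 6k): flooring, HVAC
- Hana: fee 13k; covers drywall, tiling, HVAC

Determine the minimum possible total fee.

Choose Ravi and Hana: together they cover wiring, drywall, flooring, tiling, HVAC — every task.
Total fee: 13 + 13 = 26.

26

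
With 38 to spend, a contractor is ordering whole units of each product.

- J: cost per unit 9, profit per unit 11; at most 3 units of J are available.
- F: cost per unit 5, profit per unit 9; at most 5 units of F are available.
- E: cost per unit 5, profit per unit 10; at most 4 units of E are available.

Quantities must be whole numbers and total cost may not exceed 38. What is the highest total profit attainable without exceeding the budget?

4×F and 3×E: cost 35 ≤ 38, profit 4·9 + 3·10 = 66.
3×F and 4×E: cost 35 ≤ 38, profit 3·9 + 4·10 = 67.
Best is 67.

67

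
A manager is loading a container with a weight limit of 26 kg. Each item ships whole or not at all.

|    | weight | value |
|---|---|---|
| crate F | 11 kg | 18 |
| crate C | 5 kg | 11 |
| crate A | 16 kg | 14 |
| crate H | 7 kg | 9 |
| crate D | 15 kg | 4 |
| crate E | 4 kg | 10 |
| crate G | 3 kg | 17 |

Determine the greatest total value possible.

56

Allowing fractional choices, the relaxed optimum would be about 59.9, but items are indivisible.
crate F + crate C + crate E + crate G: weight 11 + 5 + 4 + 3 = 23 ≤ 26, value 18 + 11 + 10 + 17 = 56.
crate F + crate H + crate E + crate G: weight 11 + 7 + 4 + 3 = 25 ≤ 26, value 18 + 9 + 10 + 17 = 54.
crate F + crate C + crate H + crate G: weight 11 + 5 + 7 + 3 = 26 ≤ 26, value 18 + 11 + 9 + 17 = 55.
Best is crate F, crate C, crate E, and crate G with total value 56.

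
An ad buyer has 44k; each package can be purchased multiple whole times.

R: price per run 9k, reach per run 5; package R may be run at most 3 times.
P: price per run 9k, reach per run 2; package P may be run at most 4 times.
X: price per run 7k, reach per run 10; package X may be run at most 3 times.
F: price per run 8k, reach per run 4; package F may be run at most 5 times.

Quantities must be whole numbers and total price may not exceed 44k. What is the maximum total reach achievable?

40

This is a bounded integer knapsack.
Take 2×R and 3×X: price 39 ≤ 44, reach 2·5 + 3·10 = 40.
X has the best ratio (10/7) and is taken to its limit of 3; remaining capacity is filled optimally with the others.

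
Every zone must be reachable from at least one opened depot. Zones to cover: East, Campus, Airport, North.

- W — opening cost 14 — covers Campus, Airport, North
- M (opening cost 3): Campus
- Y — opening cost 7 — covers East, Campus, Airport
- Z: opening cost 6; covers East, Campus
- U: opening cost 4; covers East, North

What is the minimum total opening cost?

11

The greedy cost-per-new-zone heuristic would pick U, M, and Y for 14, but a cheaper cover exists.
Choose Y and U: together they cover East, Campus, Airport, North — every zone.
Total opening cost: 7 + 4 = 11.
No cover costs less than 11.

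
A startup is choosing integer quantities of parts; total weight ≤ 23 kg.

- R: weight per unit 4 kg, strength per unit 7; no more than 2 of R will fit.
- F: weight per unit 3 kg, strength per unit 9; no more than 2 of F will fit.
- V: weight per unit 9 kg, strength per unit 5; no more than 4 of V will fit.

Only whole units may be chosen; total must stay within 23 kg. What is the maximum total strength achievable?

F has the best ratio (9/3); taking only F gives at most 2×9 = 18 (stopped by the supply cap of 2).
Mixing does better — 2×R, 2×F, and 1×V: weight 23 ≤ 23, strength 2·7 + 2·9 + 1·5 = 37.

37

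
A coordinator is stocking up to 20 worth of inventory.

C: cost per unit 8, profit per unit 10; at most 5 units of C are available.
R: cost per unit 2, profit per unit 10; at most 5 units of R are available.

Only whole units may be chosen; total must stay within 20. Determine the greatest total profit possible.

5×R: cost 10 ≤ 20, profit 5·10 = 50.
1×C and 5×R: cost 18 ≤ 20, profit 1·10 + 5·10 = 60.
Best is 60.

60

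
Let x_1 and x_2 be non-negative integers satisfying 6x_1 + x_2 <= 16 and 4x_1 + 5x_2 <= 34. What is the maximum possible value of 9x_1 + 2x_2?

Relaxing integrality, the LP optimum is 26.69 at (x_1,x_2) = (1.77, 5.38), which is not an integer point.
(x_1,x_2)=(2,4): 6·2+1·4=16≤16, 4·2+5·4=28≤34, objective 26.
(x_1,x_2)=(2,3): 6·2+1·3=15≤16, 4·2+5·3=23≤34, objective 24.
(x_1,x_2)=(1,6): 6·1+1·6=12≤16, 4·1+5·6=34≤34, objective 21.
No feasible integer point exceeds 26.

26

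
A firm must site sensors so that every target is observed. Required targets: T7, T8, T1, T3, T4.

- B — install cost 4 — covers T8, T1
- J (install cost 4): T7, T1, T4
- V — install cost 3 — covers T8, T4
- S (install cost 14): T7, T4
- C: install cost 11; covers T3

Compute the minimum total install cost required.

Choose J, V, and C: together they cover T7, T8, T1, T3, T4 — every target.
Total install cost: 4 + 3 + 11 = 18.
No cover costs less than 18.

18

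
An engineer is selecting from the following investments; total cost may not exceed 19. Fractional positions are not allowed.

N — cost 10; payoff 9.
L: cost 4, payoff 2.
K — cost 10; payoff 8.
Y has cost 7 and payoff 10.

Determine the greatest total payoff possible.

Allowing fractional choices, the relaxed optimum would be about 20.6, but investments are indivisible.
N + Y: cost 10 + 7 = 17 ≤ 19, payoff 9 + 10 = 19.
K + Y: cost 10 + 7 = 17 ≤ 19, payoff 8 + 10 = 18.
Best is N and Y with total payoff 19.

19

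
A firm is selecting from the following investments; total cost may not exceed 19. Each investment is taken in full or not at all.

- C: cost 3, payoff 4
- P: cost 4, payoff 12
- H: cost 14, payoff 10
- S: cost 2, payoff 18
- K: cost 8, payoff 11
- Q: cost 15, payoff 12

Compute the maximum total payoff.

C + P + S: cost 3 + 4 + 2 = 9 ≤ 19, payoff 4 + 12 + 18 = 34.
P + S + K: cost 4 + 2 + 8 = 14 ≤ 19, payoff 12 + 18 + 11 = 41.
C + P + S + K: cost 3 + 4 + 2 + 8 = 17 ≤ 19, payoff 4 + 12 + 18 + 11 = 45.
Best is C, P, S, and K with total payoff 45.

45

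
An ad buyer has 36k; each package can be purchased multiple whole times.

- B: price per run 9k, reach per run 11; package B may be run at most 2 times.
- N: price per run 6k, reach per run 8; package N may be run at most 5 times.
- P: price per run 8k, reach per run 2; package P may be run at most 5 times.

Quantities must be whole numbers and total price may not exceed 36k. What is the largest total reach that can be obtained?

46

Take 2×B and 3×N: price 36 ≤ 36, reach 2·11 + 3·8 = 46.
No other integer combination yields more.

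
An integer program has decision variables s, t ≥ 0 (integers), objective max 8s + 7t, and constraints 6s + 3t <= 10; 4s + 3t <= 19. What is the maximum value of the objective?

The continuous relaxation peaks at (0, 3.33) with value 23.33; rounding to a feasible lattice point costs some objective.
(s,t)=(0,3): 6·0+3·3=9≤10, 4·0+3·3=9≤19, objective 21.
(s,t)=(0,2): 6·0+3·2=6≤10, 4·0+3·2=6≤19, objective 14.
The best lattice point is (0,3), giving 21.

21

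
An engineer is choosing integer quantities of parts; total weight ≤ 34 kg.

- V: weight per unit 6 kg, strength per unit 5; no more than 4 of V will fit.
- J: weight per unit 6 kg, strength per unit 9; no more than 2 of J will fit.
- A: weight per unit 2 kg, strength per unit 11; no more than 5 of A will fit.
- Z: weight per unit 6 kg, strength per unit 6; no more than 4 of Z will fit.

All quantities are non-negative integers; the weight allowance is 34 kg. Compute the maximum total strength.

This is a bounded integer knapsack.
Take 2×J, 5×A, and 2×Z: weight 34 ≤ 34, strength 2·9 + 5·11 + 2·6 = 85.
A has the best ratio (11/2) and is taken to its limit of 5; remaining capacity is filled optimally with the others.

85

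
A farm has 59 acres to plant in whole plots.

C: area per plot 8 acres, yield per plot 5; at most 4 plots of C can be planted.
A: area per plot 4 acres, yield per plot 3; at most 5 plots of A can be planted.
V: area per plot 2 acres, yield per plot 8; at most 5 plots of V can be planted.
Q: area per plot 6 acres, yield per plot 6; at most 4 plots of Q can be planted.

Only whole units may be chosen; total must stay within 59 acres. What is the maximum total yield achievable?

2×C, 2×A, 5×V, and 4×Q: area 58 ≤ 59, yield 2·5 + 2·3 + 5·8 + 4·6 = 80.
1×C, 4×A, 5×V, and 4×Q: area 58 ≤ 59, yield 1·5 + 4·3 + 5·8 + 4·6 = 81.
Best is 81.

81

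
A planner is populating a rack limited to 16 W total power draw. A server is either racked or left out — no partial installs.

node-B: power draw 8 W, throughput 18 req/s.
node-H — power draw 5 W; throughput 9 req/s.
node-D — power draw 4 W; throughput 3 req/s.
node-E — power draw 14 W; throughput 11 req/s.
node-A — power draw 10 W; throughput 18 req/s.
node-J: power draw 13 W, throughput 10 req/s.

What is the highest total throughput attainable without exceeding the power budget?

Allowing fractional choices, the relaxed optimum would be about 32.4, but servers are indivisible.
node-H + node-A: power draw 5 + 10 = 15 ≤ 16, throughput 9 + 18 = 27.
node-B + node-H: power draw 8 + 5 = 13 ≤ 16, throughput 18 + 9 = 27.
node-B + node-D: power draw 8 + 4 = 12 ≤ 16, throughput 18 + 3 = 21.
The maximum throughput is 27; one optimal choice is node-B and node-H.

27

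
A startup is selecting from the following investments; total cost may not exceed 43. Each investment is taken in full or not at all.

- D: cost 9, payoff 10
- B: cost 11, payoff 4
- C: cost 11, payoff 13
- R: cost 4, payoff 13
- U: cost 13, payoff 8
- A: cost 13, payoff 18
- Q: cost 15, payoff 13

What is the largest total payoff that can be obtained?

57

Allowing fractional choices, the relaxed optimum would be about 59.2, but investments are indivisible.
D + C + R + A: cost 9 + 11 + 4 + 13 = 37 ≤ 43, payoff 10 + 13 + 13 + 18 = 54.
C + R + A + Q: cost 11 + 4 + 13 + 15 = 43 ≤ 43, payoff 13 + 13 + 18 + 13 = 57.
Best is C, R, A, and Q with total payoff 57.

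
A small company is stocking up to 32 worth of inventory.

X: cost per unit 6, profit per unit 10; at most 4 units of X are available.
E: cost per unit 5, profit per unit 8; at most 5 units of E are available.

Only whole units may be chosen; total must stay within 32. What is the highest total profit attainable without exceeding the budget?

52

X has the best ratio (10/6); taking only X gives at most 4×10 = 40 (stopped by the supply cap of 4).
Mixing does better — 2×X and 4×E: cost 32 ≤ 32, profit 2·10 + 4·8 = 52.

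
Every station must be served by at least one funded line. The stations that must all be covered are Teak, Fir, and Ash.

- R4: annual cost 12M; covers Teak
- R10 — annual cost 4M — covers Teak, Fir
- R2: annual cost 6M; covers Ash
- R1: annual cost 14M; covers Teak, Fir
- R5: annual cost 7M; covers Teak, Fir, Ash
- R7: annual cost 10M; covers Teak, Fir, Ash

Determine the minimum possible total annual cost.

7

The greedy cost-per-new-station heuristic would pick R10 and R2 for 10, but a cheaper cover exists.
R5 alone covers Teak, Fir, Ash — every station.
Total annual cost: 7.
No cover costs less than 7.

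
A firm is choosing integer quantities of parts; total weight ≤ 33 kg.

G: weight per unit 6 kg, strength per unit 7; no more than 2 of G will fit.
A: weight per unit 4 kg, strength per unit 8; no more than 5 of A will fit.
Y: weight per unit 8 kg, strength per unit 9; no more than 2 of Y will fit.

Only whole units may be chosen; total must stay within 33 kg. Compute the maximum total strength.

54

A has the best ratio (8/4); taking only A gives at most 5×8 = 40 (stopped by the supply cap of 5).
Mixing does better — 2×G and 5×A: weight 32 ≤ 33, strength 2·7 + 5·8 = 54.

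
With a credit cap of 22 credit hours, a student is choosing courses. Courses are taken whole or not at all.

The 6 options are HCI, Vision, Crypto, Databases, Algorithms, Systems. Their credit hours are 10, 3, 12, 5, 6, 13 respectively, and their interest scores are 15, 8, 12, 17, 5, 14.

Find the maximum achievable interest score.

40

Allowing fractional choices, the relaxed optimum would be about 44.3, but courses are indivisible.
HCI + Vision + Databases: credit hours 10 + 3 + 5 = 18 ≤ 22, interest score 15 + 8 + 17 = 40.
Vision + Databases + Systems: credit hours 3 + 5 + 13 = 21 ≤ 22, interest score 8 + 17 + 14 = 39.
Best is HCI, Vision, and Databases with total interest score 40.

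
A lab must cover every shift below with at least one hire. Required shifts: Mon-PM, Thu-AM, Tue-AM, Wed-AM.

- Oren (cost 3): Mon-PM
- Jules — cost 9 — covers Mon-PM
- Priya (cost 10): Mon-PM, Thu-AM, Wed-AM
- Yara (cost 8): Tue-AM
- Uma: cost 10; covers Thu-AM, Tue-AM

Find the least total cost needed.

18

The greedy cost-per-new-shift heuristic would pick Oren, Priya, and Yara for 21, but a cheaper cover exists.
Choose Priya and Yara: together they cover Mon-PM, Thu-AM, Tue-AM, Wed-AM — every shift.
Total cost: 10 + 8 = 18.
No cover costs less than 18.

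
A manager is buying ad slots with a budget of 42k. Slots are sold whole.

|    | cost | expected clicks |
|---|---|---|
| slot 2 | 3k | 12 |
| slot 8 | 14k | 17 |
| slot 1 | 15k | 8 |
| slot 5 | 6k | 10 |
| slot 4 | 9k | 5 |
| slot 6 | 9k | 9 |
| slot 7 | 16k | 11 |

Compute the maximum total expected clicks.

53

Treat it as a binary knapsack problem.
Allowing fractional choices, the relaxed optimum would be about 54.9, but ad slots are indivisible.
slot 2 + slot 8 + slot 6 + slot 7: cost 3 + 14 + 9 + 16 = 42 ≤ 42, expected clicks 12 + 17 + 9 + 11 = 49.
slot 2 + slot 8 + slot 5 + slot 4 + slot 6: cost 3 + 14 + 6 + 9 + 9 = 41 ≤ 42, expected clicks 12 + 17 + 10 + 5 + 9 = 53.
slot 2 + slot 8 + slot 5 + slot 7: cost 3 + 14 + 6 + 16 = 39 ≤ 42, expected clicks 12 + 17 + 10 + 11 = 50.
Best is slot 2, slot 8, slot 5, slot 4, and slot 6 with total expected clicks 53.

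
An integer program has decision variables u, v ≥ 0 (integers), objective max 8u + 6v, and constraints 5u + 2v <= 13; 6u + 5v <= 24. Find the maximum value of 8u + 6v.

26

Relaxing integrality, the LP optimum is 29.85 at (u,v) = (1.31, 3.23), which is not an integer point.
(u,v)=(1,3): 5·1+2·3=11≤13, 6·1+5·3=21≤24, objective 26.
(u,v)=(0,4): 5·0+2·4=8≤13, 6·0+5·4=20≤24, objective 24.
No feasible integer point exceeds 26.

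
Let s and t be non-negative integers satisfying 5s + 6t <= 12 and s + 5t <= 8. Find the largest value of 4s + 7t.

11

(s,t)=(1,1) is feasible, giving 11.
(s,t)=(2,0) is feasible, giving 8.
Maximum is 11 at (s,t)=(1,1).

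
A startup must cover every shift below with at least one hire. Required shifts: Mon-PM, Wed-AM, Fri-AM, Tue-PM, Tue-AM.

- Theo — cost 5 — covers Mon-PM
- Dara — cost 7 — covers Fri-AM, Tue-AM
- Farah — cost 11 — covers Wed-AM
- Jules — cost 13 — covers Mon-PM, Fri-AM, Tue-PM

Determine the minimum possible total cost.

The greedy cost-per-new-shift heuristic would pick Dara, Theo, Farah, and Jules for 36, but a cheaper cover exists.
Choose Dara, Farah, and Jules: together they cover Mon-PM, Wed-AM, Fri-AM, Tue-PM, Tue-AM — every shift.
Total cost: 7 + 11 + 13 = 31.
No cover costs less than 31.

31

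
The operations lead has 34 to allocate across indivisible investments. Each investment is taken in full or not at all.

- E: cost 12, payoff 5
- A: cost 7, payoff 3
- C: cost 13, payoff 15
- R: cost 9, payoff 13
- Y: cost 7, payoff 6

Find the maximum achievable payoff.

34

C + R + Y: cost 13 + 9 + 7 = 29 ≤ 34, payoff 15 + 13 + 6 = 34.
E + C + R: cost 12 + 13 + 9 = 34 ≤ 34, payoff 5 + 15 + 13 = 33.
Best is C, R, and Y with total payoff 34.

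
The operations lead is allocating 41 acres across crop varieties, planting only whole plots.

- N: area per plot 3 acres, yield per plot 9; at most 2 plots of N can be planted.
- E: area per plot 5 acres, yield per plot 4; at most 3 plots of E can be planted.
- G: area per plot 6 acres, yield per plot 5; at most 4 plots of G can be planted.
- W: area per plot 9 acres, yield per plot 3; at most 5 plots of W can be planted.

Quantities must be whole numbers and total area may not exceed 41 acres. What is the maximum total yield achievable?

46

N has the best ratio (9/3); taking only N gives at most 2×9 = 18 (stopped by the supply cap of 2).
Mixing does better — 2×N, 2×E, and 4×G: area 40 ≤ 41, yield 2·9 + 2·4 + 4·5 = 46.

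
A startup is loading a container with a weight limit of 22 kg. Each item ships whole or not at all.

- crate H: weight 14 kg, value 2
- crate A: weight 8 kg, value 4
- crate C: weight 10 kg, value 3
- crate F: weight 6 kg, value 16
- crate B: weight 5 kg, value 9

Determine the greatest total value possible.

29

Take crate A, crate F, and crate B: weight 8 + 6 + 5 = 19 ≤ 22, value 4 + 16 + 9 = 29.
No other feasible combination does better.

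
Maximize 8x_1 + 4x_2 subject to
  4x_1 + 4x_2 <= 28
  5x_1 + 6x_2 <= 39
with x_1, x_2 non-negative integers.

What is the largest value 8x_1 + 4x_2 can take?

(x_1,x_2)=(7,0): 4·7+4·0=28≤28, 5·7+6·0=35≤39, objective 56.
(x_1,x_2)=(6,1): 4·6+4·1=28≤28, 5·6+6·1=36≤39, objective 52.
(x_1,x_2)=(6,0): 4·6+4·0=24≤28, 5·6+6·0=30≤39, objective 48.
No feasible integer point exceeds 56.

56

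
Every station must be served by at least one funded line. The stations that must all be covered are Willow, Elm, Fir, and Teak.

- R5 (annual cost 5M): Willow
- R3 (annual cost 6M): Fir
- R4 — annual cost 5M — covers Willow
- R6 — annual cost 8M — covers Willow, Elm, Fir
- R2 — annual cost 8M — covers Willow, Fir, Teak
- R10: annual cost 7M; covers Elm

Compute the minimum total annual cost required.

15

The greedy cost-per-new-station heuristic would pick R6 and R2 for 16, but a cheaper cover exists.
Choose R2 and R10: together they cover Willow, Elm, Fir, Teak — every station.
Total annual cost: 8 + 7 = 15.
No cover costs less than 15.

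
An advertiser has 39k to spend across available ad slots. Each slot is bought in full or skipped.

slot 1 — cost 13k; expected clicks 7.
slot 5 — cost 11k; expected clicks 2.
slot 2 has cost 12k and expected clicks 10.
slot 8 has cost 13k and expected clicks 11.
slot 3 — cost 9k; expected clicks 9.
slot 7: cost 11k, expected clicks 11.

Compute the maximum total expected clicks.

32

Take slot 2, slot 8, and slot 7: cost 12 + 13 + 11 = 36 ≤ 39, expected clicks 10 + 11 + 11 = 32.
No other feasible combination does better.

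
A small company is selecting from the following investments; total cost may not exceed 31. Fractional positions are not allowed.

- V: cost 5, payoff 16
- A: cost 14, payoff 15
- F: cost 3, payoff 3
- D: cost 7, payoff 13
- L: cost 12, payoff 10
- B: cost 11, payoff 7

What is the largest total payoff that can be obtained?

47

Allowing fractional choices, the relaxed optimum would be about 48.7, but investments are indivisible.
V + A + F + D: cost 5 + 14 + 3 + 7 = 29 ≤ 31, payoff 16 + 15 + 3 + 13 = 47.
V + A + D: cost 5 + 14 + 7 = 26 ≤ 31, payoff 16 + 15 + 13 = 44.
V + F + D + L: cost 5 + 3 + 7 + 12 = 27 ≤ 31, payoff 16 + 3 + 13 + 10 = 42.
Best is V, A, F, and D with total payoff 47.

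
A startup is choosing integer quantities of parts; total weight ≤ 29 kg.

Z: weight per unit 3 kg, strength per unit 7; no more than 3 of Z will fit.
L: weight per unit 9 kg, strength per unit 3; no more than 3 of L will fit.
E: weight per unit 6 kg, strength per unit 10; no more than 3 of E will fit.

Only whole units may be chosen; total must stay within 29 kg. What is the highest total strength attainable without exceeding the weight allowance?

51

Z has the best ratio (7/3); taking only Z gives at most 3×7 = 21 (stopped by the supply cap of 3).
Mixing does better — 3×Z and 3×E: weight 27 ≤ 29, strength 3·7 + 3·10 = 51.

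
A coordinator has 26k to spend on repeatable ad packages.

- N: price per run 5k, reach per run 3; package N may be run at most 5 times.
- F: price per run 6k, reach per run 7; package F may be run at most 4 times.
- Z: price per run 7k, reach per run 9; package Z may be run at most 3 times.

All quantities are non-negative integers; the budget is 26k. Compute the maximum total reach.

32

2×F and 2×Z: price 26 ≤ 26, reach 2·7 + 2·9 = 32.
3×F and 1×Z: price 25 ≤ 26, reach 3·7 + 1·9 = 30.
Best is 32.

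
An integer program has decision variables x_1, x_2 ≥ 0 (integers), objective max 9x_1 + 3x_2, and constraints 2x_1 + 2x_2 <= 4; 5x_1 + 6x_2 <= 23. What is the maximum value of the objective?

18

(x_1,x_2)=(2,0): 2·2+2·0=4≤4, 5·2+6·0=10≤23, objective 18.
(x_1,x_2)=(1,1): 2·1+2·1=4≤4, 5·1+6·1=11≤23, objective 12.
(x_1,x_2)=(1,0): 2·1+2·0=2≤4, 5·1+6·0=5≤23, objective 9.
No feasible integer point exceeds 18.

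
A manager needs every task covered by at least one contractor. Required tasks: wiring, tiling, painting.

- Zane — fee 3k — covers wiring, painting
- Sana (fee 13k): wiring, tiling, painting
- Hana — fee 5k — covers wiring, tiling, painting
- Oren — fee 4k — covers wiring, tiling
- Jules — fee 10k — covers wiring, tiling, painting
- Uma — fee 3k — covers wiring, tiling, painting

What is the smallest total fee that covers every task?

Uma alone covers wiring, tiling, painting — every task.
Total fee: 3.
No cover costs less than 3.

3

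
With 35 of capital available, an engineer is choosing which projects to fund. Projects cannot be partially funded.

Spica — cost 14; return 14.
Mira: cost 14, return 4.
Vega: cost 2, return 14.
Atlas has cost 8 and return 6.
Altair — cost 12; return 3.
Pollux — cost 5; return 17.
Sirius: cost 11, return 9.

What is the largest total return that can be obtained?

This is a 0-1 knapsack instance.
Take Spica, Vega, Pollux, and Sirius: cost 14 + 2 + 5 + 11 = 32 ≤ 35, return 14 + 14 + 17 + 9 = 54.
No other feasible combination does better.

54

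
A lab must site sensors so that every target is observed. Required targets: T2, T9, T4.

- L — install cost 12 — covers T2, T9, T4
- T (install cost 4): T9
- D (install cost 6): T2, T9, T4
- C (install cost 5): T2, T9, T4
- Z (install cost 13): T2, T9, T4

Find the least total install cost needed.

C alone covers T2, T9, T4 — every target.
Total install cost: 5.
No cover costs less than 5.

5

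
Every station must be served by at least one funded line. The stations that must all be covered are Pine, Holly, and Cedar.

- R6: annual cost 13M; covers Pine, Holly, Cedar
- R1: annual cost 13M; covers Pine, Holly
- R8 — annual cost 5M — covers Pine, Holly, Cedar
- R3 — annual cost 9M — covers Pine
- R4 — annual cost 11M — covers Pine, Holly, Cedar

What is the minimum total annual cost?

5

R8 alone covers Pine, Holly, Cedar — every station.
Total annual cost: 5.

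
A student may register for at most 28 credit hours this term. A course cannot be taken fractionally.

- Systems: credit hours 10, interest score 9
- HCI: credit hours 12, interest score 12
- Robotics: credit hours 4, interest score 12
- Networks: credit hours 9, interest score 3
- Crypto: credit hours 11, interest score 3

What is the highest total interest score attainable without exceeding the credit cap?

Systems + HCI + Robotics: credit hours 10 + 12 + 4 = 26 ≤ 28, interest score 9 + 12 + 12 = 33.
HCI + Robotics + Networks: credit hours 12 + 4 + 9 = 25 ≤ 28, interest score 12 + 12 + 3 = 27.
Best is Systems, HCI, and Robotics with total interest score 33.

33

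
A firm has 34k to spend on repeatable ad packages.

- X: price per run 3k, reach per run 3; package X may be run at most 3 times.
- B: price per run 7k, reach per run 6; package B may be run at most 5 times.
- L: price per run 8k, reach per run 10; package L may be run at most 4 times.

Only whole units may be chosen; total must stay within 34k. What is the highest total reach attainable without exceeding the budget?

40

L has the best ratio (10/8); taking only L gives at most 4×10 = 40 (stopped by the price limit).
Optimal: 4×L: price 32 ≤ 34, reach 4·10 = 40.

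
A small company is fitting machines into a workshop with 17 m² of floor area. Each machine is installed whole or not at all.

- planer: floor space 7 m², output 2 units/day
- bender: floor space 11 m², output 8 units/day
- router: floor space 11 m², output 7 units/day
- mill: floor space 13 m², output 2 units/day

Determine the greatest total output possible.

8

Allowing fractional choices, the relaxed optimum would be about 11.8, but machines are indivisible.
bender: floor space 11 ≤ 17, output 8.
router: floor space 11 ≤ 17, output 7.
Best is bender with total output 8.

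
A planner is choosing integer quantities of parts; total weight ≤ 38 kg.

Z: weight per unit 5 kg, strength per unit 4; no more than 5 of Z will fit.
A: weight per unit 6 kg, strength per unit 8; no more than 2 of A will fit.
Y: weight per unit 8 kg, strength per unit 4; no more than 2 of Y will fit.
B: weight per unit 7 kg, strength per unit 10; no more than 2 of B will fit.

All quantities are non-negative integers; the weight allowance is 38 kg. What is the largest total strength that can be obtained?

2×Z, 2×A, and 2×B: weight 36 ≤ 38, strength 2·4 + 2·8 + 2·10 = 44.
2×A, 1×Y, and 2×B: weight 34 ≤ 38, strength 2·8 + 1·4 + 2·10 = 40.
Best is 44.

44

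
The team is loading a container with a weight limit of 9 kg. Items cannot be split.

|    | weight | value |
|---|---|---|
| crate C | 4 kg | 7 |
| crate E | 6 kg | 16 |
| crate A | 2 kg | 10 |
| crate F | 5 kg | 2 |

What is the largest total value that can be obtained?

26

Allowing fractional choices, the relaxed optimum would be about 27.8, but items are indivisible.
crate E: weight 6 ≤ 9, value 16.
crate C + crate A: weight 4 + 2 = 6 ≤ 9, value 7 + 10 = 17.
crate E + crate A: weight 6 + 2 = 8 ≤ 9, value 16 + 10 = 26.
Best is crate E and crate A with total value 26.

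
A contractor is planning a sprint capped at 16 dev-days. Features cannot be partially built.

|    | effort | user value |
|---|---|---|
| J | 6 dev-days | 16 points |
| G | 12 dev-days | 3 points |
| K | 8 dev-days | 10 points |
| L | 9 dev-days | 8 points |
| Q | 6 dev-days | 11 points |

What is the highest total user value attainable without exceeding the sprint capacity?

This is a 0-1 knapsack instance.
Allowing fractional choices, the relaxed optimum would be about 32.0, but features are indivisible.
J + Q: effort 6 + 6 = 12 ≤ 16, user value 16 + 11 = 27.
J + K: effort 6 + 8 = 14 ≤ 16, user value 16 + 10 = 26.
J + L: effort 6 + 9 = 15 ≤ 16, user value 16 + 8 = 24.
Best is J and Q with total user value 27.

27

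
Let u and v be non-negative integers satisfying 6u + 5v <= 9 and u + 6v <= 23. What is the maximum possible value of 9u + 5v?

9

The continuous relaxation peaks at (1.5, 0) with value 13.50; rounding to a feasible lattice point costs some objective.
(u,v)=(1,0): 6·1+5·0=6≤9, 1·1+6·0=1≤23, objective 9.
(u,v)=(0,1): 6·0+5·1=5≤9, 1·0+6·1=6≤23, objective 5.
(u,v)=(0,0): 6·0+5·0=0≤9, 1·0+6·0=0≤23, objective 0.
The best lattice point is (1,0), giving 9.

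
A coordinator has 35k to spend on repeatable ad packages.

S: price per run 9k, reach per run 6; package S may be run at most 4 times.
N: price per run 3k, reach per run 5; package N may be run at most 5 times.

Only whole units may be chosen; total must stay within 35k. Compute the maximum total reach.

N has the best ratio (5/3); taking only N gives at most 5×5 = 25 (stopped by the supply cap of 5).
Mixing does better — 2×S and 5×N: price 33 ≤ 35, reach 2·6 + 5·5 = 37.

37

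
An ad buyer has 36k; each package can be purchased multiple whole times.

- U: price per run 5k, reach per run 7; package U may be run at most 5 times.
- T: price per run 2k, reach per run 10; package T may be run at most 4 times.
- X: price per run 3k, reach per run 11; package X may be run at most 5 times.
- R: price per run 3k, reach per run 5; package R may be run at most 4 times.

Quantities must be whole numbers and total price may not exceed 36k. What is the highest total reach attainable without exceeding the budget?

115

This is a bounded integer knapsack.
Take 4×T, 5×X, and 4×R: price 35 ≤ 36, reach 4·10 + 5·11 + 4·5 = 115.
T has the best ratio (10/2) and is taken to its limit of 4; remaining capacity is filled optimally with the others.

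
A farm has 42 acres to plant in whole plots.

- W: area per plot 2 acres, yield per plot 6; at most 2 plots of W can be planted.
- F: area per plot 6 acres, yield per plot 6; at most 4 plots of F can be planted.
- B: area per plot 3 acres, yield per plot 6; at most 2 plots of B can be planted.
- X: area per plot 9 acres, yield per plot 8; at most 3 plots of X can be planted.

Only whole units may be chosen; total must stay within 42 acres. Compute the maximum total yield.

52

W has the best ratio (6/2); taking only W gives at most 2×6 = 12 (stopped by the supply cap of 2).
Mixing does better — 2×W, 2×F, 2×B, and 2×X: area 40 ≤ 42, yield 2·6 + 2·6 + 2·6 + 2·8 = 52.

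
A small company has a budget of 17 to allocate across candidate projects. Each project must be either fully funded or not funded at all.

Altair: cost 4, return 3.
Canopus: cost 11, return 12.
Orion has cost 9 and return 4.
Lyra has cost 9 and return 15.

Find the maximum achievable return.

18

Take Altair and Lyra: cost 4 + 9 = 13 ≤ 17, return 3 + 15 = 18.
No other feasible combination does better.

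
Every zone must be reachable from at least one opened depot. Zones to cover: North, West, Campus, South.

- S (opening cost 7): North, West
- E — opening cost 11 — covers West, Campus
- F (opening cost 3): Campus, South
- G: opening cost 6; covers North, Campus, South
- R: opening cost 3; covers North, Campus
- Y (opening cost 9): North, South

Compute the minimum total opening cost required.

The greedy cost-per-new-zone heuristic would pick F, R, and S for 13, but a cheaper cover exists.
Choose S and F: together they cover North, West, Campus, South — every zone.
Total opening cost: 7 + 3 = 10.
No cover costs less than 10.

10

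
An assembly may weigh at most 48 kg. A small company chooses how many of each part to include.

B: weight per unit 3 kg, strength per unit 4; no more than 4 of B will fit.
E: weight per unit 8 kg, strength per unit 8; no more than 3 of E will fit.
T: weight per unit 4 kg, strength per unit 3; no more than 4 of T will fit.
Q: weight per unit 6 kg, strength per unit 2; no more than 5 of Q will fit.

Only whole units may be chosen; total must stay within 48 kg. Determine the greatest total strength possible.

49

This is a bounded integer knapsack.
Take 4×B, 3×E, and 3×T: weight 48 ≤ 48, strength 4·4 + 3·8 + 3·3 = 49.
B has the best ratio (4/3) and is taken to its limit of 4; remaining capacity is filled optimally with the others.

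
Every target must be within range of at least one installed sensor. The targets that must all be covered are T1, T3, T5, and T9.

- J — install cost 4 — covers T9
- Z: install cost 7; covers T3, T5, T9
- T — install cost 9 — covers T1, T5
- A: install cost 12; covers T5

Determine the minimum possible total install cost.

This is a weighted set-cover instance.
Choose Z and T: together they cover T1, T3, T5, T9 — every target.
Total install cost: 7 + 9 = 16.
No cover costs less than 16.

16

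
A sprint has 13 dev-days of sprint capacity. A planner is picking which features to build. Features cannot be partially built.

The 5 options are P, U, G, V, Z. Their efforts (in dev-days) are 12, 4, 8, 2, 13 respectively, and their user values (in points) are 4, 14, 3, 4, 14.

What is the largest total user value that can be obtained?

18

Allowing fractional choices, the relaxed optimum would be about 25.5, but features are indivisible.
U: effort 4 ≤ 13, user value 14.
U + G: effort 4 + 8 = 12 ≤ 13, user value 14 + 3 = 17.
U + V: effort 4 + 2 = 6 ≤ 13, user value 14 + 4 = 18.
Best is U and V with total user value 18.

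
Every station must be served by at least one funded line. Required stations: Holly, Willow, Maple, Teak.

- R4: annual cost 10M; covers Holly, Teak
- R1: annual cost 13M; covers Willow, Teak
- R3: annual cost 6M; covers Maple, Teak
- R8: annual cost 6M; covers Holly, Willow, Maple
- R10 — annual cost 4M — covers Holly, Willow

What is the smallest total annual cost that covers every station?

10

The greedy cost-per-new-station heuristic would pick R8 and R3 for 12, but a cheaper cover exists.
Choose R3 and R10: together they cover Holly, Willow, Maple, Teak — every station.
Total annual cost: 6 + 4 = 10.
No cover costs less than 10.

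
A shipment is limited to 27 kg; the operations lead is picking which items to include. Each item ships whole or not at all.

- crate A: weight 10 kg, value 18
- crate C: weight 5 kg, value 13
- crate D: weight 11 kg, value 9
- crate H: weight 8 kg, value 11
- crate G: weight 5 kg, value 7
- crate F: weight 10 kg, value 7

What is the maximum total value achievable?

Allowing fractional choices, the relaxed optimum would be about 47.6, but items are indivisible.
crate A + crate C + crate H: weight 10 + 5 + 8 = 23 ≤ 27, value 18 + 13 + 11 = 42.
crate A + crate C + crate D: weight 10 + 5 + 11 = 26 ≤ 27, value 18 + 13 + 9 = 40.
Best is crate A, crate C, and crate H with total value 42.

42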